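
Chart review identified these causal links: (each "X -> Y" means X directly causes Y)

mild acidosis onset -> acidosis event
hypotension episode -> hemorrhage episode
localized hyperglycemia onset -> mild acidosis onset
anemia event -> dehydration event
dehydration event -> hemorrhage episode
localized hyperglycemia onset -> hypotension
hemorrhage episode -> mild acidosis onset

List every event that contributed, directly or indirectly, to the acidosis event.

Immediate cause of the acidosis event: the mild acidosis onset.
Further upstream: the localized hyperglycemia onset, the anemia event, the dehydration event, the hypotension episode, the hemorrhage episode.

the anemia event, the dehydration event, the hemorrhage episode, the hypotension episode, the localized hyperglycemia onset, the mild acidosis onset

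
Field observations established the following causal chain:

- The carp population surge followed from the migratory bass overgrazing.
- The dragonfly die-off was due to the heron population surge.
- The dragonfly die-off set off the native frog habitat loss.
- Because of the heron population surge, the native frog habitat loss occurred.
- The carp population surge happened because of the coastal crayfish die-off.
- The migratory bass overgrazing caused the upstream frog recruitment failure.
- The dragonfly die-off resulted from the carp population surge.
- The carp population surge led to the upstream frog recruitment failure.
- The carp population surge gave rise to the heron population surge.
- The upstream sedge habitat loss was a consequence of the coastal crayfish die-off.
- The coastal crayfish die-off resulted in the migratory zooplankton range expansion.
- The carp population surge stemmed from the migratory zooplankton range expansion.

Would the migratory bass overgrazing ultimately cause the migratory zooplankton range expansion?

No

The migratory bass overgrazing leads to the carp population surge, the heron population surge, the dragonfly die-off, the native frog habitat loss, the upstream frog recruitment failure; the migratory zooplankton range expansion is not among them.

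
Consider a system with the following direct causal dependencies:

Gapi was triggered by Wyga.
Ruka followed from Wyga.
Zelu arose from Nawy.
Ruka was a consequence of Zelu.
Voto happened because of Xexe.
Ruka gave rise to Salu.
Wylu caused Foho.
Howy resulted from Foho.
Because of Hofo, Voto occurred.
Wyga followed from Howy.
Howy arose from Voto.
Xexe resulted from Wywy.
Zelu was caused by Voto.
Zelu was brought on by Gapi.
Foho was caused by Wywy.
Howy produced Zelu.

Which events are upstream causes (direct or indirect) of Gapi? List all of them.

Immediate cause of Gapi: Wyga.
Further upstream: Wylu, Wywy, Xexe, Hofo, Voto, Foho, Howy.

Foho, Hofo, Howy, Voto, Wyga, Wylu, Wywy, Xexe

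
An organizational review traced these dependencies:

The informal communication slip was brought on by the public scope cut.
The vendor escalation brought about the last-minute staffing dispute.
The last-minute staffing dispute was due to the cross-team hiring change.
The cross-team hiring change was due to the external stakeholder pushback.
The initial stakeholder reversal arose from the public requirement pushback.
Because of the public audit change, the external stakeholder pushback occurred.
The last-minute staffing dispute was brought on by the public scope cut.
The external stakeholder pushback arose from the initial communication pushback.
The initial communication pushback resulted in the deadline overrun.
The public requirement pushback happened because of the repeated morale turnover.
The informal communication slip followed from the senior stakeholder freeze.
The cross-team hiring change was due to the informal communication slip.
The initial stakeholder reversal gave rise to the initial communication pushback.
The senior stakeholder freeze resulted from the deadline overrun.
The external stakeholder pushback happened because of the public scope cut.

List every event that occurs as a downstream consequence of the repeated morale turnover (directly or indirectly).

the cross-team hiring change, the deadline overrun, the external stakeholder pushback, the informal communication slip, the initial communication pushback, the initial stakeholder reversal, the last-minute staffing dispute, the public requirement pushback, the senior stakeholder freeze

Direct effects: the public requirement pushback.
2 steps out: the initial stakeholder reversal.
3 steps out: the initial communication pushback.
4 steps out: the deadline overrun, the external stakeholder pushback.
5 steps out: the senior stakeholder freeze, the cross-team hiring change.
6 steps out: the informal communication slip, the last-minute staffing dispute.
Not reachable from it: the public audit change, the public scope cut, the vendor escalation.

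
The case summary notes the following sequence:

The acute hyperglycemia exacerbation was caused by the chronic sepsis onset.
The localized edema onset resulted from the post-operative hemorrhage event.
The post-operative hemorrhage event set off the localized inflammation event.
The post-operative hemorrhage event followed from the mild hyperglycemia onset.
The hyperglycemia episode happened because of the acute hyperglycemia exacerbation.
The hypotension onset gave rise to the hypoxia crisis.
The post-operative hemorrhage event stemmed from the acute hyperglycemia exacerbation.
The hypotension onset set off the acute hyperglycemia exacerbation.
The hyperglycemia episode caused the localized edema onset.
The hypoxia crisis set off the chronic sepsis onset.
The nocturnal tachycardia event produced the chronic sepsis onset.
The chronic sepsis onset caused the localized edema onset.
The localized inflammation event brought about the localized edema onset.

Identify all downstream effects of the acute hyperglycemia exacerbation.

Direct effects: the hyperglycemia episode, the post-operative hemorrhage event.
2 steps out: the localized inflammation event, the localized edema onset.
Not reachable from it: the hypotension onset, the hypoxia crisis, the nocturnal tachycardia event, the chronic sepsis onset, the mild hyperglycemia onset.

the hyperglycemia episode, the localized edema onset, the localized inflammation event, the post-operative hemorrhage event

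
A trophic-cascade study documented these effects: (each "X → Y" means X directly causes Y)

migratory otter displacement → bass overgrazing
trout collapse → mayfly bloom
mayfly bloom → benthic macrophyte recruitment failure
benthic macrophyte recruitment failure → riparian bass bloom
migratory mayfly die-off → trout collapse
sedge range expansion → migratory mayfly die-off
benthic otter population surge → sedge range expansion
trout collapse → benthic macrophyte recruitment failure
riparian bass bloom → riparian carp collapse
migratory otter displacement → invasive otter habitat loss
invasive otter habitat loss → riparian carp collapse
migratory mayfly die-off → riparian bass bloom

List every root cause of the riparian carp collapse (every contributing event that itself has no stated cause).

the benthic otter population surge, the migratory otter displacement

Tracing upstream from the riparian carp collapse: the riparian carp collapse ← the riparian bass bloom ← the migratory mayfly die-off ← the sedge range expansion ← the benthic otter population surge.
A separate upstream branch: the riparian carp collapse ← the invasive otter habitat loss ← the migratory otter displacement.
Each of those chain origins has no stated cause.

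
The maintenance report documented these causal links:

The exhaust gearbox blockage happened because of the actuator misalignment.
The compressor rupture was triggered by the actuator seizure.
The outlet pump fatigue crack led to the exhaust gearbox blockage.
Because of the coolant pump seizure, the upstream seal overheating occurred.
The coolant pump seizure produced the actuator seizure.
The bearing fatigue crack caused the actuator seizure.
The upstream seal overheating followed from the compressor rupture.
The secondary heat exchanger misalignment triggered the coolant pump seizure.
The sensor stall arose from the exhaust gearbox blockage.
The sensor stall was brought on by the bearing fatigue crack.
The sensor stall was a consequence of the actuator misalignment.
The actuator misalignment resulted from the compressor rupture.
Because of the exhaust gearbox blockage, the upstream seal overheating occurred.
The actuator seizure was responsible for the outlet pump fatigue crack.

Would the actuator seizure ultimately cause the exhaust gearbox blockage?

Yes

There is a causal chain: the actuator seizure → the outlet pump fatigue crack → the exhaust gearbox blockage.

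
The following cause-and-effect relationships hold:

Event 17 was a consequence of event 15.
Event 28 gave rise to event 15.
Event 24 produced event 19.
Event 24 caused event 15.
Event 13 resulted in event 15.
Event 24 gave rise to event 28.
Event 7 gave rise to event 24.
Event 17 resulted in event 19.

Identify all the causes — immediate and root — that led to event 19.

event 13, event 15, event 17, event 24, event 28, event 7

Immediate causes of event 19: event 24, event 17.
Further upstream: event 13, event 7, event 28, event 15.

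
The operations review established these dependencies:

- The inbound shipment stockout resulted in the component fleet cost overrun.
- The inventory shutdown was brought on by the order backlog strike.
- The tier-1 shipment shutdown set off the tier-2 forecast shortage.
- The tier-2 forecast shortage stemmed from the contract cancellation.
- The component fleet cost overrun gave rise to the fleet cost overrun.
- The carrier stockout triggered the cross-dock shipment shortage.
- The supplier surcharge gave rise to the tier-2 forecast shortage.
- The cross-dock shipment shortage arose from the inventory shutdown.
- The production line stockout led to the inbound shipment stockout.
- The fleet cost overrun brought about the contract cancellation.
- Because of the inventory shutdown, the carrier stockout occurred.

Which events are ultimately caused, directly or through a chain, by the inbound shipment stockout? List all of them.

the component fleet cost overrun, the contract cancellation, the fleet cost overrun, the tier-2 forecast shortage

Direct effects: the component fleet cost overrun.
2 steps out: the fleet cost overrun.
3 steps out: the contract cancellation.
4 steps out: the tier-2 forecast shortage.
Not reachable from it: the order backlog strike, the inventory shutdown, the tier-1 shipment shutdown, the production line stockout, the carrier stockout, the cross-dock shipment shortage, the supplier surcharge.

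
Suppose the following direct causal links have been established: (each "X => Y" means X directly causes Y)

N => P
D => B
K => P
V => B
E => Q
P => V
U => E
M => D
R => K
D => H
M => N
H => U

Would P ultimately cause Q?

P leads to V, B; Q is not among them.

No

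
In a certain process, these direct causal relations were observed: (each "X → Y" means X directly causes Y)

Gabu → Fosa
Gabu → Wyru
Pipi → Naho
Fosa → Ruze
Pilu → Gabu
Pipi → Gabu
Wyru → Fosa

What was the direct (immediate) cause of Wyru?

Gabu

Upstream contributors include Pipi, Pilu, but only Gabu feeds directly into Wyru.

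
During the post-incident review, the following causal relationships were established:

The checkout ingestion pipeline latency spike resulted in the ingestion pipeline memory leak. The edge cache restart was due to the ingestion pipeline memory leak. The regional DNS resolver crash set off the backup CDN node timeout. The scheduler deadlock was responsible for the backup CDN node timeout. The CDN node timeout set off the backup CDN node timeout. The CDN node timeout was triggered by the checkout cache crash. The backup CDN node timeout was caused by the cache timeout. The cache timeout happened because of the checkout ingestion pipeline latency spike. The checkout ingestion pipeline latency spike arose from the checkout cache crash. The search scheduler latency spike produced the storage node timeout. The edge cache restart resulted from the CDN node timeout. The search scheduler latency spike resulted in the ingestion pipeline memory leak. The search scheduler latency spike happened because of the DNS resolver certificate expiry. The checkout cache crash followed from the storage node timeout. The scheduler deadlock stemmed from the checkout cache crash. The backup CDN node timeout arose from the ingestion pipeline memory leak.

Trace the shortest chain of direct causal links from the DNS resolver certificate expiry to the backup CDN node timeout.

the DNS resolver certificate expiry → the search scheduler latency spike → the ingestion pipeline memory leak → the backup CDN node timeout

the DNS resolver certificate expiry → the search scheduler latency spike
the search scheduler latency spike → the ingestion pipeline memory leak
the ingestion pipeline memory leak → the backup CDN node timeout
Length: 3 steps.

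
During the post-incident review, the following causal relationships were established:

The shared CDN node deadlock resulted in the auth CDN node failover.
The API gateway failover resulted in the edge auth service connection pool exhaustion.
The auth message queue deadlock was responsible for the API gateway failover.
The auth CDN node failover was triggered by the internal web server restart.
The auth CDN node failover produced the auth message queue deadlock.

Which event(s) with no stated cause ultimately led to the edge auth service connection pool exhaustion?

Tracing upstream from the edge auth service connection pool exhaustion: the edge auth service connection pool exhaustion ← the API gateway failover ← the auth message queue deadlock ← the auth CDN node failover ← the internal web server restart.
A separate upstream branch: the edge auth service connection pool exhaustion ← the API gateway failover ← the auth message queue deadlock ← the auth CDN node failover ← the shared CDN node deadlock.
Each of those chain origins has no stated cause.

the internal web server restart, the shared CDN node deadlock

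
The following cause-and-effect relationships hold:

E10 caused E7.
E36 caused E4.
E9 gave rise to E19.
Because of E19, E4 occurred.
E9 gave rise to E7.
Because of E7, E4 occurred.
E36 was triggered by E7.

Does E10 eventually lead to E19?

No

E10 leads to E7, E36, E4; E19 is not among them.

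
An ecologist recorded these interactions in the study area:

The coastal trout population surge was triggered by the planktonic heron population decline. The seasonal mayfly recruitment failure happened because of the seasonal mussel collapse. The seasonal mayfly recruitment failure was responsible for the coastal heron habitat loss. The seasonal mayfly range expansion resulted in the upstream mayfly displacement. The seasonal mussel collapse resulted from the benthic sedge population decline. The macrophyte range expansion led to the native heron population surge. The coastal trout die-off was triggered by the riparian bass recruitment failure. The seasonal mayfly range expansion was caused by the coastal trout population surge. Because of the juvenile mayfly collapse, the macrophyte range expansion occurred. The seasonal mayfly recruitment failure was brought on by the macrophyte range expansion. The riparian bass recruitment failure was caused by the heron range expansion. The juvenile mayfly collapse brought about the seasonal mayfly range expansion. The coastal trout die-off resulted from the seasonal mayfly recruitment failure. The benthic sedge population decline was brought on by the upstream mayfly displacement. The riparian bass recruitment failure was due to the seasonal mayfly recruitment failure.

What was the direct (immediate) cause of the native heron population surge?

the macrophyte range expansion

Upstream contributors include the juvenile mayfly collapse, but only the macrophyte range expansion feeds directly into the native heron population surge.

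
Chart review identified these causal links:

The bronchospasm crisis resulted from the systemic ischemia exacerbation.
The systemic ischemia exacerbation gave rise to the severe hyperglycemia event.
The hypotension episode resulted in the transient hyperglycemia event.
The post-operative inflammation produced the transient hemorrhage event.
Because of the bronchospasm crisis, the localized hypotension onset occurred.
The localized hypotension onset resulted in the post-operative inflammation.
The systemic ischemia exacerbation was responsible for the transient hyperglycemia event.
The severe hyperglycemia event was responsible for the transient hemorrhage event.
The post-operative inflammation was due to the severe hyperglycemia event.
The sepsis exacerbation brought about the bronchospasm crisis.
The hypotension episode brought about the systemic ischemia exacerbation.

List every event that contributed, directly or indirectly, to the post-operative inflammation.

the bronchospasm crisis, the hypotension episode, the localized hypotension onset, the sepsis exacerbation, the severe hyperglycemia event, the systemic ischemia exacerbation

Immediate causes of the post-operative inflammation: the severe hyperglycemia event, the localized hypotension onset.
Further upstream: the hypotension episode, the systemic ischemia exacerbation, the bronchospasm crisis, the sepsis exacerbation.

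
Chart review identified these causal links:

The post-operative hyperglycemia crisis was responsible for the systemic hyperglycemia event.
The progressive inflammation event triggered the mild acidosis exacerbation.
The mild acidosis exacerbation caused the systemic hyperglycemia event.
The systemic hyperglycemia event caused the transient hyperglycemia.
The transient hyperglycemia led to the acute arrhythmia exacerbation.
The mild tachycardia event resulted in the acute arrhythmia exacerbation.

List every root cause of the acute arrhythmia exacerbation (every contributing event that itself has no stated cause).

the mild tachycardia event, the post-operative hyperglycemia crisis, the progressive inflammation event

Tracing upstream from the acute arrhythmia exacerbation: the acute arrhythmia exacerbation ← the transient hyperglycemia ← the systemic hyperglycemia event ← the post-operative hyperglycemia crisis.
A separate upstream branch: the acute arrhythmia exacerbation ← the transient hyperglycemia ← the systemic hyperglycemia event ← the mild acidosis exacerbation ← the progressive inflammation event.
A separate upstream branch: the acute arrhythmia exacerbation ← the mild tachycardia event.
Each of those chain origins has no stated cause.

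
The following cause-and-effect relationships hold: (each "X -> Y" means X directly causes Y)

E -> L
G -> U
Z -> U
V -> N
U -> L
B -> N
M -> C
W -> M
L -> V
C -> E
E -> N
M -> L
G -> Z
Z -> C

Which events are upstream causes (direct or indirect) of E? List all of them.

Immediate cause of E: C.
Further upstream: G, Z, W, M.

C, G, M, W, Z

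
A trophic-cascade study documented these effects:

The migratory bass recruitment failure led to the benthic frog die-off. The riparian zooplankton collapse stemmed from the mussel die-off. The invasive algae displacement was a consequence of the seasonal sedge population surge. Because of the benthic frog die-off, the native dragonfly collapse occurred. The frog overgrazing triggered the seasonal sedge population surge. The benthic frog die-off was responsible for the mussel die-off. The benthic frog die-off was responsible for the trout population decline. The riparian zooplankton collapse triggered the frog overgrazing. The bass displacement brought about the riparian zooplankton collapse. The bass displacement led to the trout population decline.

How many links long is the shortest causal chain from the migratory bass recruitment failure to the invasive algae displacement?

6

Shortest chain: the migratory bass recruitment failure → the benthic frog die-off → the mussel die-off → the riparian zooplankton collapse → the frog overgrazing → the seasonal sedge population surge → the invasive algae displacement.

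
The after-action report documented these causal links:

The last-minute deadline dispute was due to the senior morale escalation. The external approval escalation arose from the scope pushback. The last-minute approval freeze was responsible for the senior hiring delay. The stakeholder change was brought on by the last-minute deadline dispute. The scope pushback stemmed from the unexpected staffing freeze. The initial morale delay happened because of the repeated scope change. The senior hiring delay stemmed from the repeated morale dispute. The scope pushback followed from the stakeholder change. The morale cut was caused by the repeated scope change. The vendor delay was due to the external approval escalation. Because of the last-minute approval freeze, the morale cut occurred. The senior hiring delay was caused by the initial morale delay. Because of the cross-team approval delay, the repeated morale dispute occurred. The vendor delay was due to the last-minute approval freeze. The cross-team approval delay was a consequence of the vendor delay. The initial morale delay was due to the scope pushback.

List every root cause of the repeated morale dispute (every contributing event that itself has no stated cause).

the last-minute approval freeze, the senior morale escalation, the unexpected staffing freeze

Tracing upstream from the repeated morale dispute: the repeated morale dispute ← the cross-team approval delay ← the vendor delay ← the external approval escalation ← the scope pushback ← the stakeholder change ← the last-minute deadline dispute ← the senior morale escalation.
A separate upstream branch: the repeated morale dispute ← the cross-team approval delay ← the vendor delay ← the external approval escalation ← the scope pushback ← the unexpected staffing freeze.
A separate upstream branch: the repeated morale dispute ← the cross-team approval delay ← the vendor delay ← the last-minute approval freeze.
Each of those chain origins has no stated cause.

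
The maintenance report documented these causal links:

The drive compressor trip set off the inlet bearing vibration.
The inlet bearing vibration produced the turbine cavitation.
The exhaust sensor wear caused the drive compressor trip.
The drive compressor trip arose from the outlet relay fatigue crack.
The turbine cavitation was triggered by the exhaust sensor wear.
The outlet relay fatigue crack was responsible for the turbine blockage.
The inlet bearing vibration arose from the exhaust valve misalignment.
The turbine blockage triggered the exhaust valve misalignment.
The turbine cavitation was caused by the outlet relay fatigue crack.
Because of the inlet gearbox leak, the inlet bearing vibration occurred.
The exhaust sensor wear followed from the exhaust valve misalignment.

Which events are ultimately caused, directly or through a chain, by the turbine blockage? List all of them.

Direct effects: the exhaust valve misalignment.
2 steps out: the exhaust sensor wear, the inlet bearing vibration.
3 steps out: the drive compressor trip, the turbine cavitation.
Not reachable from it: the outlet relay fatigue crack, the inlet gearbox leak.

the drive compressor trip, the exhaust sensor wear, the exhaust valve misalignment, the inlet bearing vibration, the turbine cavitation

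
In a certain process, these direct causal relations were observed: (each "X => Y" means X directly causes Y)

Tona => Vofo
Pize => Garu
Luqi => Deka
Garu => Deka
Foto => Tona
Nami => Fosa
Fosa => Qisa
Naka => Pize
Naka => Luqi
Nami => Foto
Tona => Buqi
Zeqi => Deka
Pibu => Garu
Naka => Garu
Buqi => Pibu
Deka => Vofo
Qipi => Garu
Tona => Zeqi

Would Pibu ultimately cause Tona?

No

Pibu leads to Garu, Deka, Vofo; Tona is not among them.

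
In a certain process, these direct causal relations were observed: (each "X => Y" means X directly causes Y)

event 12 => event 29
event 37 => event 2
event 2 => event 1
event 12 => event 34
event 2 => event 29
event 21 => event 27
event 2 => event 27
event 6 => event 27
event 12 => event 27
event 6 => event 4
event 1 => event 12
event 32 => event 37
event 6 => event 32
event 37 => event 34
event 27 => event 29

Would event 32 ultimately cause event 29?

There is a causal chain: event 32 → event 37 → event 2 → event 29.

Yes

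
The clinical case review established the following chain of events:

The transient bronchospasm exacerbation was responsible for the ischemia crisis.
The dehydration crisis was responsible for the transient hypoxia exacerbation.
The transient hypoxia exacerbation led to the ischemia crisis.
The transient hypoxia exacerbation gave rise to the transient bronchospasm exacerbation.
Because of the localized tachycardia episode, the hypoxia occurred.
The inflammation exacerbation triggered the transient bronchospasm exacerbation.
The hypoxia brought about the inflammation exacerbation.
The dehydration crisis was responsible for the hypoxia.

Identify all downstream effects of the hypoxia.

Direct effects: the inflammation exacerbation.
2 steps out: the transient bronchospasm exacerbation.
3 steps out: the ischemia crisis.
Not reachable from it: the dehydration crisis, the transient hypoxia exacerbation, the localized tachycardia episode.

the inflammation exacerbation, the ischemia crisis, the transient bronchospasm exacerbation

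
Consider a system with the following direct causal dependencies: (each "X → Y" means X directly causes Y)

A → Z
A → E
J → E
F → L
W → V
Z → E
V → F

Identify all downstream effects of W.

F, L, V

Direct effects: V.
2 steps out: F.
3 steps out: L.
Not reachable from it: A, J, Z, E.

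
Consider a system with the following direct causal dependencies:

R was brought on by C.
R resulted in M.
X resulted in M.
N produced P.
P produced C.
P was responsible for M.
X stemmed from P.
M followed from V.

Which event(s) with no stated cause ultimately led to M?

Tracing upstream from M: M ← P ← N.
A separate upstream branch: M ← V.
Each of those chain origins has no stated cause.

N, V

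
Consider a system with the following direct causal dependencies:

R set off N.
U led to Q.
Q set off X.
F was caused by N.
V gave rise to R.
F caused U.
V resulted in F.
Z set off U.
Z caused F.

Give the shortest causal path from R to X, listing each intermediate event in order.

R → N
N → F
F → U
U → Q
Q → X
Length: 5 steps.

R → N → F → U → Q → X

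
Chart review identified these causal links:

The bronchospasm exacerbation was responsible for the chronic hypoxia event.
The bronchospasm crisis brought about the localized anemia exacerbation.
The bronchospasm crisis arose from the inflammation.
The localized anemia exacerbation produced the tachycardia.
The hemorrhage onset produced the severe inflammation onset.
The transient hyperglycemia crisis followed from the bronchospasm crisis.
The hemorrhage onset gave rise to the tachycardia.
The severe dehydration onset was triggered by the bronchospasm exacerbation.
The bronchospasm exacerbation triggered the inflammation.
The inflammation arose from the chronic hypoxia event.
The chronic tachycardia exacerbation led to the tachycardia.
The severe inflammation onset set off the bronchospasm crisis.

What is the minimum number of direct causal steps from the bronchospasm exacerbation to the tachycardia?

4

Shortest chain: the bronchospasm exacerbation → the inflammation → the bronchospasm crisis → the localized anemia exacerbation → the tachycardia.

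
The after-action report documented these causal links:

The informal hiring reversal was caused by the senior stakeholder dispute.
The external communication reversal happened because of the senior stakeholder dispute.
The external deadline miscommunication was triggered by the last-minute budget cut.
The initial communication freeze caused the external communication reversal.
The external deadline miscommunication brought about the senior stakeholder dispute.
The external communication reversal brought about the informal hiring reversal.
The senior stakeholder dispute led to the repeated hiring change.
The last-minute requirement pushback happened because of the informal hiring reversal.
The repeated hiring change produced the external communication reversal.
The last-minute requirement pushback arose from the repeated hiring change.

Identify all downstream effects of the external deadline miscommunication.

the external communication reversal, the informal hiring reversal, the last-minute requirement pushback, the repeated hiring change, the senior stakeholder dispute

Direct effects: the senior stakeholder dispute.
2 steps out: the repeated hiring change, the external communication reversal, the informal hiring reversal.
3 steps out: the last-minute requirement pushback.
Not reachable from it: the last-minute budget cut, the initial communication freeze.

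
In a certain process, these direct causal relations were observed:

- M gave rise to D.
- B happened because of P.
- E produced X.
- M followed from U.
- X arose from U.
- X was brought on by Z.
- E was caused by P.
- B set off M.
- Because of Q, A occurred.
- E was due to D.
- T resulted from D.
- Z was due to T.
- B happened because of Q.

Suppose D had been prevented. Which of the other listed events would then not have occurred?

Downstream of D: T, Z, E, X.
Of those, still caused via another path: E, X.
The remainder have no surviving cause.

T, Z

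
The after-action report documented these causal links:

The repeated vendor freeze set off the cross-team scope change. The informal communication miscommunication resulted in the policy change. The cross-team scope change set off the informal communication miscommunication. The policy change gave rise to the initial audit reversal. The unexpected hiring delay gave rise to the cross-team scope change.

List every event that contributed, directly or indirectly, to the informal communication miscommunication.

the cross-team scope change, the repeated vendor freeze, the unexpected hiring delay

Immediate cause of the informal communication miscommunication: the cross-team scope change.
Further upstream: the unexpected hiring delay, the repeated vendor freeze.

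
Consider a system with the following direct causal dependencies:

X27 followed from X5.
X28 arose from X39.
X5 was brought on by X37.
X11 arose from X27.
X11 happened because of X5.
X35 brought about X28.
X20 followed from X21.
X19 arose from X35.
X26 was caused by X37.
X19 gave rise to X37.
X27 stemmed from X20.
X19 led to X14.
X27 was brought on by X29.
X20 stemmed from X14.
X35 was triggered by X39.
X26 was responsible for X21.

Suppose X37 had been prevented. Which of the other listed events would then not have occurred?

Downstream of X37: X26, X21, X20, X5, X27, X11.
Of those, still caused via another path: X20, X27, X11.
The remainder have no surviving cause.

X21, X26, X5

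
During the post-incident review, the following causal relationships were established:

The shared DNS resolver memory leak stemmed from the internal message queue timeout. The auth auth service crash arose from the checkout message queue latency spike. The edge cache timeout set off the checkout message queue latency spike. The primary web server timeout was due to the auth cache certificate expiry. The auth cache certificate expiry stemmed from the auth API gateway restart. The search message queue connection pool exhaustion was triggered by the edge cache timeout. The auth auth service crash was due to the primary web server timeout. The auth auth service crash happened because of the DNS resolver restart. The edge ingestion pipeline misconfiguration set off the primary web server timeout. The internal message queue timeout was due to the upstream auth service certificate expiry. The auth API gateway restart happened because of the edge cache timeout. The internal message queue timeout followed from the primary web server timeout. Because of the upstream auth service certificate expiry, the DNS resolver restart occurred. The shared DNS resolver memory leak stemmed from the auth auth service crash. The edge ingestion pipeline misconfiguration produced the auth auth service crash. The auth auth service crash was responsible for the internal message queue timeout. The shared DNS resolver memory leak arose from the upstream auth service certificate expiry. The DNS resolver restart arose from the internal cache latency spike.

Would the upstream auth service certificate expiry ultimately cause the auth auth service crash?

There is a causal chain: the upstream auth service certificate expiry → the DNS resolver restart → the auth auth service crash.

Yes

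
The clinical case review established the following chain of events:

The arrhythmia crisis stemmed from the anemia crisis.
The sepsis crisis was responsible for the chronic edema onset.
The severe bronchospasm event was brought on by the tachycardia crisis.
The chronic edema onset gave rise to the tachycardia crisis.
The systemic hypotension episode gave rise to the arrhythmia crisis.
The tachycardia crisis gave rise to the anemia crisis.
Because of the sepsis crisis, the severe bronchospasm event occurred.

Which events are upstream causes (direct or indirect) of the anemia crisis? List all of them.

Immediate cause of the anemia crisis: the tachycardia crisis.
Further upstream: the sepsis crisis, the chronic edema onset.

the chronic edema onset, the sepsis crisis, the tachycardia crisis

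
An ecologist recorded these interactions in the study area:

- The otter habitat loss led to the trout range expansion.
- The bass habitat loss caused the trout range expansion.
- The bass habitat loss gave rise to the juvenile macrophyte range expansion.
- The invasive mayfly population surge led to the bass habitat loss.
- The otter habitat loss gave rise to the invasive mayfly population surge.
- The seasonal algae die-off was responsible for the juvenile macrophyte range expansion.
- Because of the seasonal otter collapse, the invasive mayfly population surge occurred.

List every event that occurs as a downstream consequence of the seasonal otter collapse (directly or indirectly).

Direct effects: the invasive mayfly population surge.
2 steps out: the bass habitat loss.
3 steps out: the trout range expansion, the juvenile macrophyte range expansion.
Not reachable from it: the seasonal algae die-off, the otter habitat loss.

the bass habitat loss, the invasive mayfly population surge, the juvenile macrophyte range expansion, the trout range expansion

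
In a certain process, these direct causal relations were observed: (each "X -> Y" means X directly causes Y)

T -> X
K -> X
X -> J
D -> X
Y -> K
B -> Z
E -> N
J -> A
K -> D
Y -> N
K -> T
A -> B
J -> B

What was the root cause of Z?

Tracing upstream from Z: Z ← B ← J ← X ← K ← Y.
Y has no stated cause, so it is the root.

Y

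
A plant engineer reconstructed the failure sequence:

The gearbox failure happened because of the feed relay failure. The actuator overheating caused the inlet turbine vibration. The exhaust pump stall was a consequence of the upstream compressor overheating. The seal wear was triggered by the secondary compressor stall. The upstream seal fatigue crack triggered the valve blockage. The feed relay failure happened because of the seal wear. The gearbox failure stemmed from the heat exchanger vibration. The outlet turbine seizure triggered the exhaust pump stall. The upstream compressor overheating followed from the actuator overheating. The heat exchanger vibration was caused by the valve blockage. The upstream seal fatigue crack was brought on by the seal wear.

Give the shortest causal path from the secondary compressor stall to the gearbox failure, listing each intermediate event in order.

the secondary compressor stall → the seal wear → the feed relay failure → the gearbox failure

the secondary compressor stall → the seal wear
the seal wear → the feed relay failure
the feed relay failure → the gearbox failure
Length: 3 steps.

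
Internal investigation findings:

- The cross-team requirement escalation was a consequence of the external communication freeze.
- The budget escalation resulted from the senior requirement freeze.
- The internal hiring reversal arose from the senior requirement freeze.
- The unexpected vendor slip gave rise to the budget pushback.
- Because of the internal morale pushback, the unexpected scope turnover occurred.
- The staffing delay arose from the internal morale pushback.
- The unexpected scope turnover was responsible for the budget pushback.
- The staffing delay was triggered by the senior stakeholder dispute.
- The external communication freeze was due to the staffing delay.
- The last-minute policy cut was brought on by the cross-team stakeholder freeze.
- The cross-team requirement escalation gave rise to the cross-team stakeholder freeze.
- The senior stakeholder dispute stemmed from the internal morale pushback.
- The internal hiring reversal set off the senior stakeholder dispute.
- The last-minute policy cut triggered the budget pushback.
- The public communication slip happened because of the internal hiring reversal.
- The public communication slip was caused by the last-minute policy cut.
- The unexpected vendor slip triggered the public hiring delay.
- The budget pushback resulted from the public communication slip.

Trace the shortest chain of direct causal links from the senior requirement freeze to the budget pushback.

the senior requirement freeze → the internal hiring reversal
the internal hiring reversal → the public communication slip
the public communication slip → the budget pushback
Length: 3 steps.

the senior requirement freeze → the internal hiring reversal → the public communication slip → the budget pushback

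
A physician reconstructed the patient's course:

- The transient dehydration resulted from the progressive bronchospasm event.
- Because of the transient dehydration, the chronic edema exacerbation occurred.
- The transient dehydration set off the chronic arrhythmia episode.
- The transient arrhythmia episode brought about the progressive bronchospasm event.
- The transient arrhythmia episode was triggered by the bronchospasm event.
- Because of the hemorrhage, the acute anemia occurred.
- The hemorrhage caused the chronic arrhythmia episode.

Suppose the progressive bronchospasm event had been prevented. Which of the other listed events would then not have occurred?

the chronic edema exacerbation, the transient dehydration

Downstream of the progressive bronchospasm event: the transient dehydration, the chronic arrhythmia episode, the chronic edema exacerbation.
Of those, still caused via another path: the chronic arrhythmia episode.
The remainder have no surviving cause.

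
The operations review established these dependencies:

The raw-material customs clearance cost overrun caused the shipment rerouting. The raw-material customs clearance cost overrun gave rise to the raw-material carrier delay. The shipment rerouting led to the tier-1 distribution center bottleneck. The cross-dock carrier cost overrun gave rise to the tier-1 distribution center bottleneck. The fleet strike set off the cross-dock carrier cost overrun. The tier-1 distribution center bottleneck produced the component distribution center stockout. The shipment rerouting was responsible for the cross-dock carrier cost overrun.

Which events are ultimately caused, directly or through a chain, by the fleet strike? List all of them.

the component distribution center stockout, the cross-dock carrier cost overrun, the tier-1 distribution center bottleneck

Direct effects: the cross-dock carrier cost overrun.
2 steps out: the tier-1 distribution center bottleneck.
3 steps out: the component distribution center stockout.
Not reachable from it: the raw-material customs clearance cost overrun, the raw-material carrier delay, the shipment rerouting.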